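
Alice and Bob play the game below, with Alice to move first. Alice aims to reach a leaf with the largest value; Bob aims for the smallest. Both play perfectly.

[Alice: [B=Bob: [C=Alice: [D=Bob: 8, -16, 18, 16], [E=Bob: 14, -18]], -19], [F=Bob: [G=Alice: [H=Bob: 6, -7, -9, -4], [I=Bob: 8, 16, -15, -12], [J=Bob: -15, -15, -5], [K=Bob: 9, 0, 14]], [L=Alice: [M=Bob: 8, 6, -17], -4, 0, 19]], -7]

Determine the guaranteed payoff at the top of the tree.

0

D (Bob): min(8, -16, 18, 16) = -16
E (Bob): min(14, -18) = -18
C (Alice): max(-16, -18) = -16
B (Bob): min(-16, -19) = -19
H (Bob): min(6, -7, -9, -4) = -9
I (Bob): min(8, 16, -15, -12) = -15
J (Bob): min(-15, -15, -5) = -15
K (Bob): min(9, 0, 14) = 0
G (Alice): max(-9, -15, -15, 0) = 0
M (Bob): min(8, 6, -17) = -17
L (Alice): max(-17, -4, 0, 19) = 19
F (Bob): min(0, 19) = 0
Root (Alice): max(-19, 0, -7) = 0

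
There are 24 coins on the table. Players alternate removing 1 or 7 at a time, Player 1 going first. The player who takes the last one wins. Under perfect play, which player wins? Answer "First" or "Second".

Second

i:   0  1  2  3  4  5  6  7  8  9 10 11 12 13 14 15 16 17 18 19 20 21 22 23 24
     L  W  L  W  L  W  L  W  L  W  L  W  L  W  L  W  L  W  L  W  L  W  L  W  L
Position 24 is L, so the second player wins.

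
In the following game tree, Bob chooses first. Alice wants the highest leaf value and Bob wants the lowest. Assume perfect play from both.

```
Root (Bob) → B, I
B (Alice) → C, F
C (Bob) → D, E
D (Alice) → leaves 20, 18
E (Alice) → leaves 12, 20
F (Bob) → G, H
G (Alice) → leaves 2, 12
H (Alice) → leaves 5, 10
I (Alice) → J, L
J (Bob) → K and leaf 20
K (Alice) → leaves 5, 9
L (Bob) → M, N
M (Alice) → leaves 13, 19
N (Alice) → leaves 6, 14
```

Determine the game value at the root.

14

D (Alice): max(20, 18) = 20
E (Alice): max(12, 20) = 20
C (Bob): min(20, 20) = 20
G (Alice): max(2, 12) = 12
H (Alice): max(5, 10) = 10
F (Bob): min(12, 10) = 10
B (Alice): max(20, 10) = 20
K (Alice): max(5, 9) = 9
J (Bob): min(9, 20) = 9
M (Alice): max(13, 19) = 19
N (Alice): max(6, 14) = 14
L (Bob): min(19, 14) = 14
I (Alice): max(9, 14) = 14
Root (Bob): min(20, 14) = 14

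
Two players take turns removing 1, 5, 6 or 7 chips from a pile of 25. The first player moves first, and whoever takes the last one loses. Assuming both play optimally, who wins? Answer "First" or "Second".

Compute winning (W) and losing (L) positions by backward induction:
i:   0  1  2  3  4  5  6  7  8  9 10 11 12 13 14 15 16 17 18 19 20 21 22 23 24 25
     W  L  W  L  W  L  W  W  W  W  W  W  W  L  W  L  W  L  W  W  W  W  W  W  W  L
Position 25 is L, so the second player wins.

Second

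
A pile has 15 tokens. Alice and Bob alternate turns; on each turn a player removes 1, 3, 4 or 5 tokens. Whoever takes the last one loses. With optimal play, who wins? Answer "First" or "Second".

Mark each pile size as W (mover wins) or L (mover loses):
i:   0  1  2  3  4  5  6  7  8  9 10 11 12 13 14 15
     W  L  W  L  W  W  W  W  W  L  W  L  W  W  W  W
Position 15 is W, so the first player wins.

First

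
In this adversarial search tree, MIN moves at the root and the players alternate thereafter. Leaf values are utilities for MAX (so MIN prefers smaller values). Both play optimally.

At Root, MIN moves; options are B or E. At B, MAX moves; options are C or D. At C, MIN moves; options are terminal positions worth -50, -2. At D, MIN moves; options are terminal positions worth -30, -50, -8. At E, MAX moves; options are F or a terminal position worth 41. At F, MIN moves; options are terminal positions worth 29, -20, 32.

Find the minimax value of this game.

C (MIN): min(-50, -2) = -50
D (MIN): min(-30, -50, -8) = -50
B (MAX): max(-50, -50) = -50
F (MIN): min(29, -20, 32) = -20
E (MAX): max(-20, 41) = 41
Root (MIN): min(-50, 41) = -50

-50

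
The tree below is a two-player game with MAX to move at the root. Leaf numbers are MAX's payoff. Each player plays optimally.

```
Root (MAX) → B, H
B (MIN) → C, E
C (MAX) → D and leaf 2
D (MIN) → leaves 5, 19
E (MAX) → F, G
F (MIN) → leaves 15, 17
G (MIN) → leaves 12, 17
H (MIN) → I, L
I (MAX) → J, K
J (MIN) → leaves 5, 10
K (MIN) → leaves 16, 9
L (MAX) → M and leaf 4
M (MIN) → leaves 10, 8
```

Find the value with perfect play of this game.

8

D (MIN): min(5, 19) = 5
C (MAX): max(5, 2) = 5
F (MIN): min(15, 17) = 15
G (MIN): min(12, 17) = 12
E (MAX): max(15, 12) = 15
B (MIN): min(5, 15) = 5
J (MIN): min(5, 10) = 5
K (MIN): min(16, 9) = 9
I (MAX): max(5, 9) = 9
M (MIN): min(10, 8) = 8
L (MAX): max(8, 4) = 8
H (MIN): min(9, 8) = 8
Root (MAX): max(5, 8) = 8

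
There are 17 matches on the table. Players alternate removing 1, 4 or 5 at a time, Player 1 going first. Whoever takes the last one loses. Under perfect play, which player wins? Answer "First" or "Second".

Second

Positions where the player to move wins (W) vs loses (L):
i:   0  1  2  3  4  5  6  7  8  9 10 11 12 13 14 15 16 17
     W  L  W  L  W  W  W  W  W  L  W  L  W  W  W  W  W  L
Position 17 is L, so the second player wins.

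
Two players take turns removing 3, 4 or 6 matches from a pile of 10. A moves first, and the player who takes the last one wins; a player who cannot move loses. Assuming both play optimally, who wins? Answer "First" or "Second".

Second

Compute winning (W) and losing (L) positions by backward induction:
i:   0  1  2  3  4  5  6  7  8  9 10
     L  L  L  W  W  W  W  W  W  L  L
Position 10 is L, so the second player wins.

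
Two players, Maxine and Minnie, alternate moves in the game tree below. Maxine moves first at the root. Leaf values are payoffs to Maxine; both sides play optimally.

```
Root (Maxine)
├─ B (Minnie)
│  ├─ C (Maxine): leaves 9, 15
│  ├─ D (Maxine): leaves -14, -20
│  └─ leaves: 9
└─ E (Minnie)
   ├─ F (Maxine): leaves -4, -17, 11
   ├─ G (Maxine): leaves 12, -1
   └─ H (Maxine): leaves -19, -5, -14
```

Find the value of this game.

C (Maxine): max(9, 15) = 15
D (Maxine): max(-14, -20) = -14
B (Minnie): min(15, -14, 9) = -14
F (Maxine): max(-4, -17, 11) = 11
G (Maxine): max(12, -1) = 12
H (Maxine): max(-19, -5, -14) = -5
E (Minnie): min(11, 12, -5) = -5
Root (Maxine): max(-14, -5) = -5

-5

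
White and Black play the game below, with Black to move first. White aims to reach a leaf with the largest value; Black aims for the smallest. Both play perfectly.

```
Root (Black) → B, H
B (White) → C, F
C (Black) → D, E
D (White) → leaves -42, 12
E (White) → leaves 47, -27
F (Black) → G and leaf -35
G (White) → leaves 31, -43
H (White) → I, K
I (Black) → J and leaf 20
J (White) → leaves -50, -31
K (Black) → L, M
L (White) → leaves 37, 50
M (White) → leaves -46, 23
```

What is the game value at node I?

J: max(-50, -31) = -31
I: min(-31, 20) = -31

-31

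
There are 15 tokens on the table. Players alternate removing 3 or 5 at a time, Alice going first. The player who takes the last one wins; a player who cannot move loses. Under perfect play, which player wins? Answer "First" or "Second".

i:   0  1  2  3  4  5  6  7  8  9 10 11 12 13 14 15
     L  L  L  W  W  W  W  W  L  L  L  W  W  W  W  W
Position 15 is W, so the first player wins.

First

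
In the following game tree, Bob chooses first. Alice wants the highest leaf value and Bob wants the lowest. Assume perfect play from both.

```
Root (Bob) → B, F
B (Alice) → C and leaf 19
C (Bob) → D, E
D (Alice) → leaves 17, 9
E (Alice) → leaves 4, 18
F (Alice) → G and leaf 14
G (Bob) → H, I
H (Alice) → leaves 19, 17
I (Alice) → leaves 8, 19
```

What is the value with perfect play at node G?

19

H: max(19, 17) = 19
I: max(8, 19) = 19
G: min(19, 19) = 19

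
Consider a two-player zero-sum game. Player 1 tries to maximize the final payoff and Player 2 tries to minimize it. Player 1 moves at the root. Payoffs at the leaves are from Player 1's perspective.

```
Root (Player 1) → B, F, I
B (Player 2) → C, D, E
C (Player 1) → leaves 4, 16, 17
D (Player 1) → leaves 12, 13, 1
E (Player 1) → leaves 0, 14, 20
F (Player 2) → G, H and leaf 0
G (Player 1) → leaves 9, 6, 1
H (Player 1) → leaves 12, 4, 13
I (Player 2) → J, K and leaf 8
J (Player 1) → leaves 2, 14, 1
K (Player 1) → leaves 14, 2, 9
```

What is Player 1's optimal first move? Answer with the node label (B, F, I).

C (Player 1): max(4, 16, 17) = 17
D (Player 1): max(12, 13, 1) = 13
E (Player 1): max(0, 14, 20) = 20
B (Player 2): min(17, 13, 20) = 13
G (Player 1): max(9, 6, 1) = 9
H (Player 1): max(12, 4, 13) = 13
F (Player 2): min(9, 13, 0) = 0
J (Player 1): max(2, 14, 1) = 14
K (Player 1): max(14, 2, 9) = 14
I (Player 2): min(14, 14, 8) = 8
Root (Player 1): max(13, 0, 8) = 13
Player 1 picks the child with the highest value: B (value 13).

B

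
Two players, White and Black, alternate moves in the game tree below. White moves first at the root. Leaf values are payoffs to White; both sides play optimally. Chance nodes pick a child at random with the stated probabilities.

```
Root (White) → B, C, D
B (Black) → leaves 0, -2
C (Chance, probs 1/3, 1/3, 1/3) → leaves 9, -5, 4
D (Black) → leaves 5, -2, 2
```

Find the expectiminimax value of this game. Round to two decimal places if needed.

2.67

B (Black): min(0, -2) = -2
C (Chance): 1/3·9 + 1/3·-5 + 1/3·4 = 2.67
D (Black): min(5, -2, 2) = -2
Root (White): max(-2, 2.67, -2) = 2.67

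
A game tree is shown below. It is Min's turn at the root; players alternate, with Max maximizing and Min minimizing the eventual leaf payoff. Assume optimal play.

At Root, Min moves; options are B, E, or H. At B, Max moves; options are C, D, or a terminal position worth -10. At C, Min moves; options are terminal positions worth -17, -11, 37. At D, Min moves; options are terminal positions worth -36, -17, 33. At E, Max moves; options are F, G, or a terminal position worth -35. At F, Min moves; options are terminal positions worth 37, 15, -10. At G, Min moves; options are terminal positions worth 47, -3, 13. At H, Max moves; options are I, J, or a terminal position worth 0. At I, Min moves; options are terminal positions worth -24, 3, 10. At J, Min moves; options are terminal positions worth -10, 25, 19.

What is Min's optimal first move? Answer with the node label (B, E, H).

B

C (Min): min(-17, -11, 37) = -17
D (Min): min(-36, -17, 33) = -36
B (Max): max(-17, -36, -10) = -10
F (Min): min(37, 15, -10) = -10
G (Min): min(47, -3, 13) = -3
E (Max): max(-10, -3, -35) = -3
I (Min): min(-24, 3, 10) = -24
J (Min): min(-10, 25, 19) = -10
H (Max): max(-24, -10, 0) = 0
Root (Min): min(-10, -3, 0) = -10
Min picks the child with the lowest value: B (value -10).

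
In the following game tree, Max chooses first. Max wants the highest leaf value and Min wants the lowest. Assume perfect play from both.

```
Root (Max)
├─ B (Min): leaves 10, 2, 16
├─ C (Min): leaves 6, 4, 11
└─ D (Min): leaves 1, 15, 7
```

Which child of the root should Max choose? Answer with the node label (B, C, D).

C

B (Min): min(10, 2, 16) = 2
C (Min): min(6, 4, 11) = 4
D (Min): min(1, 15, 7) = 1
Root (Max): max(2, 4, 1) = 4
Max picks the child with the highest value: C (value 4).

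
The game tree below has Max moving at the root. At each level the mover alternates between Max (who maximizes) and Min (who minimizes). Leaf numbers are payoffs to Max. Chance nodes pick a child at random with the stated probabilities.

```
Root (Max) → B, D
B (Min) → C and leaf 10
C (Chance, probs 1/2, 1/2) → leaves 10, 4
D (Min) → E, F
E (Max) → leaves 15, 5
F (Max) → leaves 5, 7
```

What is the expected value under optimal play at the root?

C (Chance): 1/2·10 + 1/2·4 = 7
B (Min): min(7, 10) = 7
E (Max): max(15, 5) = 15
F (Max): max(5, 7) = 7
D (Min): min(15, 7) = 7
Root (Max): max(7, 7) = 7

7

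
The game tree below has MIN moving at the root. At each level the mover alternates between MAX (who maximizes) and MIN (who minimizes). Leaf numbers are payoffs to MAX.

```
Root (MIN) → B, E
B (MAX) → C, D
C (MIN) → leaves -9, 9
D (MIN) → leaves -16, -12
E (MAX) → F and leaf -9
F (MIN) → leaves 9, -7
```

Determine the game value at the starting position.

-9

C (MIN): min(-9, 9) = -9
D (MIN): min(-16, -12) = -16
B (MAX): max(-9, -16) = -9
F (MIN): min(9, -7) = -7
E (MAX): max(-7, -9) = -7
Root (MIN): min(-9, -7) = -9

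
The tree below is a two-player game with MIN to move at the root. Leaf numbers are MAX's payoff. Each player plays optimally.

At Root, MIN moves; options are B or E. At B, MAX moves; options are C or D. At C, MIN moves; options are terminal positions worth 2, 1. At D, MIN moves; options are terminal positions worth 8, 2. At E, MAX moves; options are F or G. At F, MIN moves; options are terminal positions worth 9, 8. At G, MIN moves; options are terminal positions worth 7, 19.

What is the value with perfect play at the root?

2

C (MIN): min(2, 1) = 1
D (MIN): min(8, 2) = 2
B (MAX): max(1, 2) = 2
F (MIN): min(9, 8) = 8
G (MIN): min(7, 19) = 7
E (MAX): max(8, 7) = 8
Root (MIN): min(2, 8) = 2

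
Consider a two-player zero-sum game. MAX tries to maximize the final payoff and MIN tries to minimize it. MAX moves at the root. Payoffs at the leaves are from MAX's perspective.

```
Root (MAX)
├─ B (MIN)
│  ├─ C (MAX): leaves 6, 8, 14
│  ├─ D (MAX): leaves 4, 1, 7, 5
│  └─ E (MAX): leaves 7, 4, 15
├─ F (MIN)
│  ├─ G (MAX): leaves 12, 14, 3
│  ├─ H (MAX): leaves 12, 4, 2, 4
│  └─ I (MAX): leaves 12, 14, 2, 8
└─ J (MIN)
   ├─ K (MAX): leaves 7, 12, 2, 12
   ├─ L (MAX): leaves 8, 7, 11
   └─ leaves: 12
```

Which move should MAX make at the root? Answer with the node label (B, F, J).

C (MAX): max(6, 8, 14) = 14
D (MAX): max(4, 1, 7, 5) = 7
E (MAX): max(7, 4, 15) = 15
B (MIN): min(14, 7, 15) = 7
G (MAX): max(12, 14, 3) = 14
H (MAX): max(12, 4, 2, 4) = 12
I (MAX): max(12, 14, 2, 8) = 14
F (MIN): min(14, 12, 14) = 12
K (MAX): max(7, 12, 2, 12) = 12
L (MAX): max(8, 7, 11) = 11
J (MIN): min(12, 11, 12) = 11
Root (MAX): max(7, 12, 11) = 12
MAX picks the child with the highest value: F (value 12).

F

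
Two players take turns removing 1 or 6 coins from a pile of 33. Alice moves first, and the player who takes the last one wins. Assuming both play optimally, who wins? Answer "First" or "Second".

Compute winning (W) and losing (L) positions by backward induction:
i:   0  1  2  3  4  5  6  7  8  9 10 11 12 13 14 15 16 17 18 19 20 21 22 23 24 25 26 27 28 29 30 31 32 33
     L  W  L  W  L  W  W  L  W  L  W  L  W  W  L  W  L  W  L  W  W  L  W  L  W  L  W  W  L  W  L  W  L  W
Position 33 is W, so the first player wins.

First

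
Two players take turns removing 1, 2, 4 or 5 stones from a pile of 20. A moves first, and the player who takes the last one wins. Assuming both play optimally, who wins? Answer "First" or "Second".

First

Positions where the player to move wins (W) vs loses (L):
i:   0  1  2  3  4  5  6  7  8  9 10 11 12 13 14 15 16 17 18 19 20
     L  W  W  L  W  W  L  W  W  L  W  W  L  W  W  L  W  W  L  W  W
Position 20 is W, so the first player wins.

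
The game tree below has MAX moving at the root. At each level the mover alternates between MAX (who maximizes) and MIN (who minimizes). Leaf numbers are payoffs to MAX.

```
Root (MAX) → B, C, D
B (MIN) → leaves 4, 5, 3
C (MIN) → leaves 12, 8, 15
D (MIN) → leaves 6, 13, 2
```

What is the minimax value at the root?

B (MIN): min(4, 5, 3) = 3
C (MIN): min(12, 8, 15) = 8
D (MIN): min(6, 13, 2) = 2
Root (MAX): max(3, 8, 2) = 8

8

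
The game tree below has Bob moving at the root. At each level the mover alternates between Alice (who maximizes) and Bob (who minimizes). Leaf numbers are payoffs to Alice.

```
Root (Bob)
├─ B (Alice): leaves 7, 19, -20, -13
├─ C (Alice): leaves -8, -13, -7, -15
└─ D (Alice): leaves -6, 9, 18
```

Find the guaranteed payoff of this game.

B (Alice): max(7, 19, -20, -13) = 19
C (Alice): max(-8, -13, -7, -15) = -7
D (Alice): max(-6, 9, 18) = 18
Root (Bob): min(19, -7, 18) = -7

-7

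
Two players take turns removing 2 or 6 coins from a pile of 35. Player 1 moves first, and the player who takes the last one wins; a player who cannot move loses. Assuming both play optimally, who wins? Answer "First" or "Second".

i:   0  1  2  3  4  5  6  7  8  9 10 11 12 13 14 15 16 17 18 19 20 21 22 23 24 25 26 27 28 29 30 31 32 33 34 35
     L  L  W  W  L  L  W  W  L  L  W  W  L  L  W  W  L  L  W  W  L  L  W  W  L  L  W  W  L  L  W  W  L  L  W  W
Position 35 is W, so the first player wins.

First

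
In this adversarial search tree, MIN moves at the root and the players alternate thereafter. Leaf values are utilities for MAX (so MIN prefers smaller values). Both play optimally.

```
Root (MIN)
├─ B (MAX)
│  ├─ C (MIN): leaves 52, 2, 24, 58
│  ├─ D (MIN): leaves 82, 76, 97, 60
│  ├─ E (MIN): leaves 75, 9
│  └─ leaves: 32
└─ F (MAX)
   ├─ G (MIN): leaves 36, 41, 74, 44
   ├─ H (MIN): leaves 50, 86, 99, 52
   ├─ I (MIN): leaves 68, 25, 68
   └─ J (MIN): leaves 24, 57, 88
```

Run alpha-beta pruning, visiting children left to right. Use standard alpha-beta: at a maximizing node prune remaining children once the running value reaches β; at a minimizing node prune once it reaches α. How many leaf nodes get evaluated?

22

C [α=-∞,β=+∞]: v=2
D [α=2,β=+∞]: v=60
E [α=60,β=+∞]: v=9
B [α=-∞,β=+∞]: v=60
G [α=-∞,β=60]: v=36
H [α=36,β=60]: v=50
I [α=50,β=60]: v=25 after child 2 ≤ α → α-cutoff, skip 1
J [α=50,β=60]: v=24 after child 1 ≤ α → α-cutoff, skip 2
F [α=-∞,β=60]: v=50
Root [α=-∞,β=+∞]: v=50
Leaves evaluated: 22 of 25.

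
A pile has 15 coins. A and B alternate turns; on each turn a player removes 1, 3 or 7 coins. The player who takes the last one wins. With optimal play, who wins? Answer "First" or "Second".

Compute winning (W) and losing (L) positions by backward induction:
i:   0  1  2  3  4  5  6  7  8  9 10 11 12 13 14 15
     L  W  L  W  L  W  L  W  L  W  L  W  L  W  L  W
Position 15 is W, so the first player wins.

First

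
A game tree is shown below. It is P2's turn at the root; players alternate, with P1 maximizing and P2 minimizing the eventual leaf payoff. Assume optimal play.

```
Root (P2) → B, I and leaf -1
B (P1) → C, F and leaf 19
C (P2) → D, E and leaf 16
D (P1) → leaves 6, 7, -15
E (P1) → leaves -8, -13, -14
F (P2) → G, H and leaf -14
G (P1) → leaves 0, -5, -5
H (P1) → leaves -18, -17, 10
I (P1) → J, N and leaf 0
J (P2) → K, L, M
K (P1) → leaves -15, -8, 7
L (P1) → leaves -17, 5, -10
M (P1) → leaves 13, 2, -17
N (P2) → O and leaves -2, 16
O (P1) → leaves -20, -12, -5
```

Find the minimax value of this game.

D (P1): max(6, 7, -15) = 7
E (P1): max(-8, -13, -14) = -8
C (P2): min(7, -8, 16) = -8
G (P1): max(0, -5, -5) = 0
H (P1): max(-18, -17, 10) = 10
F (P2): min(0, 10, -14) = -14
B (P1): max(-8, -14, 19) = 19
K (P1): max(-15, -8, 7) = 7
L (P1): max(-17, 5, -10) = 5
M (P1): max(13, 2, -17) = 13
J (P2): min(7, 5, 13) = 5
O (P1): max(-20, -12, -5) = -5
N (P2): min(-5, -2, 16) = -5
I (P1): max(5, -5, 0) = 5
Root (P2): min(19, 5, -1) = -1

-1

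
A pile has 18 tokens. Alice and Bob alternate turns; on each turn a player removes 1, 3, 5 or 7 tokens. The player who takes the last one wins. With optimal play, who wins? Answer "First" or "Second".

W/L table (W = player to move can force a win):
i:   0  1  2  3  4  5  6  7  8  9 10 11 12 13 14 15 16 17 18
     L  W  L  W  L  W  L  W  L  W  L  W  L  W  L  W  L  W  L
Position 18 is L, so the second player wins.

Second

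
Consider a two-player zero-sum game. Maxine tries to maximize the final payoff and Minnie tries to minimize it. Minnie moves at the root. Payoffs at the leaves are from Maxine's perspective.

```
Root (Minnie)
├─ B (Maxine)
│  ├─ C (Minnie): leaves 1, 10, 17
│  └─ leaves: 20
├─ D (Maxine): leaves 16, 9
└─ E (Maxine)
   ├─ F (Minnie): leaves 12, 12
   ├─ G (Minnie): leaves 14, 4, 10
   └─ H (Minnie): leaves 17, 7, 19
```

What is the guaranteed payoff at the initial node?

C (Minnie): min(1, 10, 17) = 1
B (Maxine): max(1, 20) = 20
D (Maxine): max(16, 9) = 16
F (Minnie): min(12, 12) = 12
G (Minnie): min(14, 4, 10) = 4
H (Minnie): min(17, 7, 19) = 7
E (Maxine): max(12, 4, 7) = 12
Root (Minnie): min(20, 16, 12) = 12

12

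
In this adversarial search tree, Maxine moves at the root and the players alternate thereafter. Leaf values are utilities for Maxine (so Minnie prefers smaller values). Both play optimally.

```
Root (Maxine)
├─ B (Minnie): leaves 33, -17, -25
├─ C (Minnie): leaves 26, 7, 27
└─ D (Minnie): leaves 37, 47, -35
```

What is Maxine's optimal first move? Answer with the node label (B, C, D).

C

B (Minnie): min(33, -17, -25) = -25
C (Minnie): min(26, 7, 27) = 7
D (Minnie): min(37, 47, -35) = -35
Root (Maxine): max(-25, 7, -35) = 7
Maxine picks the child with the highest value: C (value 7).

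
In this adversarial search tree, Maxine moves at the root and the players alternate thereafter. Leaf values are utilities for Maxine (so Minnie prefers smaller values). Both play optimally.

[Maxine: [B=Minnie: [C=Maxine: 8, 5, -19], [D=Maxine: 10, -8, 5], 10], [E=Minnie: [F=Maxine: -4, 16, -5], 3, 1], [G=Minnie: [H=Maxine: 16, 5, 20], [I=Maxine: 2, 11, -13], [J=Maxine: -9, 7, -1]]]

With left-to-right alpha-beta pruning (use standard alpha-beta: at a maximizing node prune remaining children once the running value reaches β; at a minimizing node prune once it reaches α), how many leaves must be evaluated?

18

C [α=-∞,β=+∞]: v=8
D [α=-∞,β=8]: v=10 after child 1 ≥ β → β-cutoff, skip 2
B [α=-∞,β=+∞]: v=8
F [α=8,β=+∞]: v=16
E [α=8,β=+∞]: v=3 after child 2 ≤ α → α-cutoff, skip 1
H [α=8,β=+∞]: v=20
I [α=8,β=20]: v=11
J [α=8,β=11]: v=7
G [α=8,β=+∞]: v=7
Root [α=-∞,β=+∞]: v=8
Leaves evaluated: 18 of 21.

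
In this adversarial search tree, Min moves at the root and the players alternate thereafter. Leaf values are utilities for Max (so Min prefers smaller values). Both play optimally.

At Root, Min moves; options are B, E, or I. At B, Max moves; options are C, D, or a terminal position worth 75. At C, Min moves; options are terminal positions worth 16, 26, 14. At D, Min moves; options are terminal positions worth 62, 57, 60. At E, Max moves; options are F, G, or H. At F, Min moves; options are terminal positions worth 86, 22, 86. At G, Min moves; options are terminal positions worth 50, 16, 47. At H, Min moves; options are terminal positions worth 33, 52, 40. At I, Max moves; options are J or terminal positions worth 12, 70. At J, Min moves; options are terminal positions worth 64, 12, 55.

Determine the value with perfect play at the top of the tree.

33

C (Min): min(16, 26, 14) = 14
D (Min): min(62, 57, 60) = 57
B (Max): max(14, 57, 75) = 75
F (Min): min(86, 22, 86) = 22
G (Min): min(50, 16, 47) = 16
H (Min): min(33, 52, 40) = 33
E (Max): max(22, 16, 33) = 33
J (Min): min(64, 12, 55) = 12
I (Max): max(12, 12, 70) = 70
Root (Min): min(75, 33, 70) = 33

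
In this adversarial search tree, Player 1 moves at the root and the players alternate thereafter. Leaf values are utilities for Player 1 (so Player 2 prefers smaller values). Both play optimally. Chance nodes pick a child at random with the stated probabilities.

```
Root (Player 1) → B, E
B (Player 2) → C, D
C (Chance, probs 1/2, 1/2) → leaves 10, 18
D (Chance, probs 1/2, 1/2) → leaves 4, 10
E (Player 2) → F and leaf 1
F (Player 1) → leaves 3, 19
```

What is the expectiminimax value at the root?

7

C (Chance): 1/2·10 + 1/2·18 = 14
D (Chance): 1/2·4 + 1/2·10 = 7
B (Player 2): min(14, 7) = 7
F (Player 1): max(3, 19) = 19
E (Player 2): min(19, 1) = 1
Root (Player 1): max(7, 1) = 7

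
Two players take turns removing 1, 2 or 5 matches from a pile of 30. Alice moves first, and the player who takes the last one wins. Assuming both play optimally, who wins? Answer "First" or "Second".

Second

Mark each pile size as W (mover wins) or L (mover loses):
i:   0  1  2  3  4  5  6  7  8  9 10 11 12 13 14 15 16 17 18 19 20 21 22 23 24 25 26 27 28 29 30
     L  W  W  L  W  W  L  W  W  L  W  W  L  W  W  L  W  W  L  W  W  L  W  W  L  W  W  L  W  W  L
Position 30 is L, so the second player wins.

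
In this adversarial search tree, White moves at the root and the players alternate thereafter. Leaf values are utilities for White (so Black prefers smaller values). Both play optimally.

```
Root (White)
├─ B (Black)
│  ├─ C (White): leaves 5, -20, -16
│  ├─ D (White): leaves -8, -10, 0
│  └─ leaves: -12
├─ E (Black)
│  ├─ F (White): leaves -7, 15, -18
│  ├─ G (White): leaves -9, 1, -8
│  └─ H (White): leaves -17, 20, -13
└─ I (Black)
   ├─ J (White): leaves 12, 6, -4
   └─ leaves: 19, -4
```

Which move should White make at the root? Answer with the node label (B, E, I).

E

C (White): max(5, -20, -16) = 5
D (White): max(-8, -10, 0) = 0
B (Black): min(5, 0, -12) = -12
F (White): max(-7, 15, -18) = 15
G (White): max(-9, 1, -8) = 1
H (White): max(-17, 20, -13) = 20
E (Black): min(15, 1, 20) = 1
J (White): max(12, 6, -4) = 12
I (Black): min(12, 19, -4) = -4
Root (White): max(-12, 1, -4) = 1
White picks the child with the highest value: E (value 1).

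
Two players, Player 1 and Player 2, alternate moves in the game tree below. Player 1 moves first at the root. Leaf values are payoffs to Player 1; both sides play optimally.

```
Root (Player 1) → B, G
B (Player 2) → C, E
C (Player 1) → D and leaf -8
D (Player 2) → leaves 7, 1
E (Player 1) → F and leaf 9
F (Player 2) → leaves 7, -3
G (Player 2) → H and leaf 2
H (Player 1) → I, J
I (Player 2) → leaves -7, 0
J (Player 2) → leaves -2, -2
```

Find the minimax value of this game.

1

D (Player 2): min(7, 1) = 1
C (Player 1): max(1, -8) = 1
F (Player 2): min(7, -3) = -3
E (Player 1): max(-3, 9) = 9
B (Player 2): min(1, 9) = 1
I (Player 2): min(-7, 0) = -7
J (Player 2): min(-2, -2) = -2
H (Player 1): max(-7, -2) = -2
G (Player 2): min(-2, 2) = -2
Root (Player 1): max(1, -2) = 1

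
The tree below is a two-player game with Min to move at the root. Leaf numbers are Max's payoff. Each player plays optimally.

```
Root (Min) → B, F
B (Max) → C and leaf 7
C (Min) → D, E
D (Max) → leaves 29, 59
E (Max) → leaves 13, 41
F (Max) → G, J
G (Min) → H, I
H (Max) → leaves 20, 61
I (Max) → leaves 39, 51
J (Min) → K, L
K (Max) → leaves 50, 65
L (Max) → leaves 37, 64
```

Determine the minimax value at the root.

D (Max): max(29, 59) = 59
E (Max): max(13, 41) = 41
C (Min): min(59, 41) = 41
B (Max): max(41, 7) = 41
H (Max): max(20, 61) = 61
I (Max): max(39, 51) = 51
G (Min): min(61, 51) = 51
K (Max): max(50, 65) = 65
L (Max): max(37, 64) = 64
J (Min): min(65, 64) = 64
F (Max): max(51, 64) = 64
Root (Min): min(41, 64) = 41

41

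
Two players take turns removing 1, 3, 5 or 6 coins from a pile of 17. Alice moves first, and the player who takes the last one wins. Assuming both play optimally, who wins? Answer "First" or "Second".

First

Compute winning (W) and losing (L) positions by backward induction:
i:   0  1  2  3  4  5  6  7  8  9 10 11 12 13 14 15 16 17
     L  W  L  W  L  W  W  W  W  W  W  L  W  L  W  L  W  W
Position 17 is W, so the first player wins.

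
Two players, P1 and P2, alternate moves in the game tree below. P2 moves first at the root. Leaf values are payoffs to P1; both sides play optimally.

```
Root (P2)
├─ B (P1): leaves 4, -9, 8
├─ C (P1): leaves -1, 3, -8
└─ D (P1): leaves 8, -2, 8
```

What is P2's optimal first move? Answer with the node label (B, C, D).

C

B (P1): max(4, -9, 8) = 8
C (P1): max(-1, 3, -8) = 3
D (P1): max(8, -2, 8) = 8
Root (P2): min(8, 3, 8) = 3
P2 picks the child with the lowest value: C (value 3).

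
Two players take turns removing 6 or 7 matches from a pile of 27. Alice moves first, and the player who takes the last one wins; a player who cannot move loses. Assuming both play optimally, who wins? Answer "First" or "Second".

i:   0  1  2  3  4  5  6  7  8  9 10 11 12 13 14 15 16 17 18 19 20 21 22 23 24 25 26 27
     L  L  L  L  L  L  W  W  W  W  W  W  W  L  L  L  L  L  L  W  W  W  W  W  W  W  L  L
Position 27 is L, so the second player wins.

Second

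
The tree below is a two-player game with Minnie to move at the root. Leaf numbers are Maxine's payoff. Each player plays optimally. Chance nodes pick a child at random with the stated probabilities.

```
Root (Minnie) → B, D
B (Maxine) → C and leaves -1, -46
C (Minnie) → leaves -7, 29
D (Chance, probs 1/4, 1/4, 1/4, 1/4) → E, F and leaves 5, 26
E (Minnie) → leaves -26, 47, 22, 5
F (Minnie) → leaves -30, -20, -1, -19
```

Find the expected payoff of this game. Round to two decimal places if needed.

C (Minnie): min(-7, 29) = -7
B (Maxine): max(-7, -1, -46) = -1
E (Minnie): min(-26, 47, 22, 5) = -26
F (Minnie): min(-30, -20, -1, -19) = -30
D (Chance): 1/4·-26 + 1/4·-30 + 1/4·5 + 1/4·26 = -6.25
Root (Minnie): min(-1, -6.25) = -6.25

-6.25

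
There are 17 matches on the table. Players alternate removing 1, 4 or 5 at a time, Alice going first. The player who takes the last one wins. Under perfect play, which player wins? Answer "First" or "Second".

Mark each pile size as W (mover wins) or L (mover loses):
i:   0  1  2  3  4  5  6  7  8  9 10 11 12 13 14 15 16 17
     L  W  L  W  W  W  W  W  L  W  L  W  W  W  W  W  L  W
Position 17 is W, so the first player wins.

First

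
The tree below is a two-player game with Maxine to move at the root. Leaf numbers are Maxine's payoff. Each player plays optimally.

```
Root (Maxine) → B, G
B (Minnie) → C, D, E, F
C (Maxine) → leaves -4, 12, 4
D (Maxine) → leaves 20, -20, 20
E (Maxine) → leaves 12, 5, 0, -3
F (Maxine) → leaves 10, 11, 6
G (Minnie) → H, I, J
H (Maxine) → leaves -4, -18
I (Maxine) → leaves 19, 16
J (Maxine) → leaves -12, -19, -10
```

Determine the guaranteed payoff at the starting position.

C (Maxine): max(-4, 12, 4) = 12
D (Maxine): max(20, -20, 20) = 20
E (Maxine): max(12, 5, 0, -3) = 12
F (Maxine): max(10, 11, 6) = 11
B (Minnie): min(12, 20, 12, 11) = 11
H (Maxine): max(-4, -18) = -4
I (Maxine): max(19, 16) = 19
J (Maxine): max(-12, -19, -10) = -10
G (Minnie): min(-4, 19, -10) = -10
Root (Maxine): max(11, -10) = 11

11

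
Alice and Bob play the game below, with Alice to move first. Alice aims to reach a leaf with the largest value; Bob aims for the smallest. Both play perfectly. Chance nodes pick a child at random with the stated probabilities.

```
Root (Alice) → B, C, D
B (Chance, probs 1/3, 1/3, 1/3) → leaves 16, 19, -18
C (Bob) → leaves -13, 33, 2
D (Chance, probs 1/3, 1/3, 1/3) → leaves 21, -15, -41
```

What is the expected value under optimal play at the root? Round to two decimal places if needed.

5.67

B (Chance): 1/3·16 + 1/3·19 + 1/3·-18 = 5.67
C (Bob): min(-13, 33, 2) = -13
D (Chance): 1/3·21 + 1/3·-15 + 1/3·-41 = -11.67
Root (Alice): max(5.67, -13, -11.67) = 5.67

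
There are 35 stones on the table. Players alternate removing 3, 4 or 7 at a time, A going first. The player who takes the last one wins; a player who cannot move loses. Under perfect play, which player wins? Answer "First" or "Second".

Mark each pile size as W (mover wins) or L (mover loses):
i:   0  1  2  3  4  5  6  7  8  9 10 11 12 13 14 15 16 17 18 19 20 21 22 23 24 25 26 27 28 29 30 31 32 33 34 35
     L  L  L  W  W  W  W  W  W  W  L  L  L  W  W  W  W  W  W  W  L  L  L  W  W  W  W  W  W  W  L  L  L  W  W  W
Position 35 is W, so the first player wins.

First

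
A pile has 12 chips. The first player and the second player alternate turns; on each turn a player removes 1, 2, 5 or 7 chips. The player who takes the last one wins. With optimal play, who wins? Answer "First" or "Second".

Positions where the player to move wins (W) vs loses (L):
i:   0  1  2  3  4  5  6  7  8  9 10 11 12
     L  W  W  L  W  W  L  W  W  L  W  W  L
Position 12 is L, so the second player wins.

Second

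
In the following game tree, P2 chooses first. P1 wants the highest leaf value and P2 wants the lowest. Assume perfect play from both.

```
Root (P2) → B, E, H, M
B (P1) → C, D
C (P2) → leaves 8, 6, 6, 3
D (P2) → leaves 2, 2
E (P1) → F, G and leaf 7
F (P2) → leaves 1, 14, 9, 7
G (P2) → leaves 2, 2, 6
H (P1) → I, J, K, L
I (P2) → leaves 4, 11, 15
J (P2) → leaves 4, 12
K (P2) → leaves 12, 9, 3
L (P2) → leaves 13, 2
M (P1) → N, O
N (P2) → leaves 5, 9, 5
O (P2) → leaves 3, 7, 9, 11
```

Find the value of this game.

3

C (P2): min(8, 6, 6, 3) = 3
D (P2): min(2, 2) = 2
B (P1): max(3, 2) = 3
F (P2): min(1, 14, 9, 7) = 1
G (P2): min(2, 2, 6) = 2
E (P1): max(1, 2, 7) = 7
I (P2): min(4, 11, 15) = 4
J (P2): min(4, 12) = 4
K (P2): min(12, 9, 3) = 3
L (P2): min(13, 2) = 2
H (P1): max(4, 4, 3, 2) = 4
N (P2): min(5, 9, 5) = 5
O (P2): min(3, 7, 9, 11) = 3
M (P1): max(5, 3) = 5
Root (P2): min(3, 7, 4, 5) = 3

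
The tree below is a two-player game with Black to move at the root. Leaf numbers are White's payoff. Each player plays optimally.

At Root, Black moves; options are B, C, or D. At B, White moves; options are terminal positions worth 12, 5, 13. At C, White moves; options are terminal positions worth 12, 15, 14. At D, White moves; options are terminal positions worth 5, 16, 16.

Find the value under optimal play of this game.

13

B (White): max(12, 5, 13) = 13
C (White): max(12, 15, 14) = 15
D (White): max(5, 16, 16) = 16
Root (Black): min(13, 15, 16) = 13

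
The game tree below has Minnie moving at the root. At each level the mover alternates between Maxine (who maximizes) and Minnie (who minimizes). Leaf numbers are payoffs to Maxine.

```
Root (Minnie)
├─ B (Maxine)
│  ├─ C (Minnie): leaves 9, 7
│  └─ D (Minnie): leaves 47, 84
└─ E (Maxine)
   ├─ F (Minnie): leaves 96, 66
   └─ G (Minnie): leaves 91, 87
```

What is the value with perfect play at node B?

47

C: min(9, 7) = 7
D: min(47, 84) = 47
B: max(7, 47) = 47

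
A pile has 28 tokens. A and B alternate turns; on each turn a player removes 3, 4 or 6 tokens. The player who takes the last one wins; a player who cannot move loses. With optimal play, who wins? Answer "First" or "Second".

W/L table (W = player to move can force a win):
i:   0  1  2  3  4  5  6  7  8  9 10 11 12 13 14 15 16 17 18 19 20 21 22 23 24 25 26 27 28
     L  L  L  W  W  W  W  W  W  L  L  L  W  W  W  W  W  W  L  L  L  W  W  W  W  W  W  L  L
Position 28 is L, so the second player wins.

Second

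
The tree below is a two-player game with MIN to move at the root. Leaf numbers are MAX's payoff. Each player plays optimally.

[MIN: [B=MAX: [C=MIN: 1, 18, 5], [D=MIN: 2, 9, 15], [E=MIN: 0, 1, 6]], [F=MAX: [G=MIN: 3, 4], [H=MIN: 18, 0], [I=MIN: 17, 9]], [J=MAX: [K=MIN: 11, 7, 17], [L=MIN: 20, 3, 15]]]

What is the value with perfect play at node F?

9

G: min(3, 4) = 3
H: min(18, 0) = 0
I: min(17, 9) = 9
F: max(3, 0, 9) = 9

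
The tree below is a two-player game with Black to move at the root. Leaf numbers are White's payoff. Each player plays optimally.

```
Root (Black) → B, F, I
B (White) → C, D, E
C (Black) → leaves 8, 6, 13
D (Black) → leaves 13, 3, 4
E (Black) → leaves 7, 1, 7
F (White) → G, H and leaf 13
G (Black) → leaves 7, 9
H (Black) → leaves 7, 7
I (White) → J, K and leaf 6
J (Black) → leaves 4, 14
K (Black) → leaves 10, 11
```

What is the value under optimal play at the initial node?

C (Black): min(8, 6, 13) = 6
D (Black): min(13, 3, 4) = 3
E (Black): min(7, 1, 7) = 1
B (White): max(6, 3, 1) = 6
G (Black): min(7, 9) = 7
H (Black): min(7, 7) = 7
F (White): max(7, 7, 13) = 13
J (Black): min(4, 14) = 4
K (Black): min(10, 11) = 10
I (White): max(4, 10, 6) = 10
Root (Black): min(6, 13, 10) = 6

6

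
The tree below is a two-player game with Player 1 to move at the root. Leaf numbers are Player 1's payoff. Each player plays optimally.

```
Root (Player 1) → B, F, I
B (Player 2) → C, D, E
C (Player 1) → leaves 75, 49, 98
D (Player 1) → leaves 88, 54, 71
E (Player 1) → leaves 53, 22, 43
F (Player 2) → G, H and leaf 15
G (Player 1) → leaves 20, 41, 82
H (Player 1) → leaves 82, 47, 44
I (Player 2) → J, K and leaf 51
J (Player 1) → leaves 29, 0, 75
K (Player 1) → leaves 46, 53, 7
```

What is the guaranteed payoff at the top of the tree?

C (Player 1): max(75, 49, 98) = 98
D (Player 1): max(88, 54, 71) = 88
E (Player 1): max(53, 22, 43) = 53
B (Player 2): min(98, 88, 53) = 53
G (Player 1): max(20, 41, 82) = 82
H (Player 1): max(82, 47, 44) = 82
F (Player 2): min(82, 82, 15) = 15
J (Player 1): max(29, 0, 75) = 75
K (Player 1): max(46, 53, 7) = 53
I (Player 2): min(75, 53, 51) = 51
Root (Player 1): max(53, 15, 51) = 53

53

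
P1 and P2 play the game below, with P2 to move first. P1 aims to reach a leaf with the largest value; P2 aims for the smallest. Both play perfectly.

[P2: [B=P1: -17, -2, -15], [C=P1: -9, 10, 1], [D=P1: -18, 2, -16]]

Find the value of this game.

B (P1): max(-17, -2, -15) = -2
C (P1): max(-9, 10, 1) = 10
D (P1): max(-18, 2, -16) = 2
Root (P2): min(-2, 10, 2) = -2

-2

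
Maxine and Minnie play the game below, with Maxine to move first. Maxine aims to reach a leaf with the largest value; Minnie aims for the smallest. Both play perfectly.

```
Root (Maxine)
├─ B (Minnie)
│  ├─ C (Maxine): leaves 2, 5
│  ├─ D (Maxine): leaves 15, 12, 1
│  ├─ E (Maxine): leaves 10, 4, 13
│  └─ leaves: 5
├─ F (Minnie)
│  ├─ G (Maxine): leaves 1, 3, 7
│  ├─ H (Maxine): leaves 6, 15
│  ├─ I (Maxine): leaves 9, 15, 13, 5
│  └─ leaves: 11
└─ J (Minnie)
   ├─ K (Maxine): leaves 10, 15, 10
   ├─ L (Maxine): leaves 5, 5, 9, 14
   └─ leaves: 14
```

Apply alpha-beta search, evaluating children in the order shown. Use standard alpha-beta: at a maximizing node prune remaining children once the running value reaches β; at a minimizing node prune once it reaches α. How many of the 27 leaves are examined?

20

C [α=-∞,β=+∞]: v=5
D [α=-∞,β=5]: v=15 after child 1 ≥ β → β-cutoff, skip 2
E [α=-∞,β=5]: v=10 after child 1 ≥ β → β-cutoff, skip 2
B [α=-∞,β=+∞]: v=5
G [α=5,β=+∞]: v=7
H [α=5,β=7]: v=15
I [α=5,β=7]: v=9 after child 1 ≥ β → β-cutoff, skip 3
F [α=5,β=+∞]: v=7
K [α=7,β=+∞]: v=15
L [α=7,β=15]: v=14
J [α=7,β=+∞]: v=14
Root [α=-∞,β=+∞]: v=14
Leaves evaluated: 20 of 27.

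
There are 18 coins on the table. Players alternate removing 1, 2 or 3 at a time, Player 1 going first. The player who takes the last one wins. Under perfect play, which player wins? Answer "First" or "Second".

i:   0  1  2  3  4  5  6  7  8  9 10 11 12 13 14 15 16 17 18
     L  W  W  W  L  W  W  W  L  W  W  W  L  W  W  W  L  W  W
Position 18 is W, so the first player wins.

First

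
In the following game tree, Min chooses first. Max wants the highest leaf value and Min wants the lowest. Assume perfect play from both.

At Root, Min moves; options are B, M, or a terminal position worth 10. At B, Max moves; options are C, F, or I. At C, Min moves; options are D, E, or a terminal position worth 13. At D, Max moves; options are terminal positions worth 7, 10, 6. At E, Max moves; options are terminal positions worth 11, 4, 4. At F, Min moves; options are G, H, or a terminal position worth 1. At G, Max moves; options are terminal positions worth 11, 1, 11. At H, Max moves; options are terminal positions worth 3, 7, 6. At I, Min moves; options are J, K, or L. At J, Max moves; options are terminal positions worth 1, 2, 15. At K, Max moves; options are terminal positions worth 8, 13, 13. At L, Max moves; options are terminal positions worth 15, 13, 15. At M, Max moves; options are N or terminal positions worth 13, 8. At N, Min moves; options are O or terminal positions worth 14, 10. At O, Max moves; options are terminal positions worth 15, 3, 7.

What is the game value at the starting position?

D (Max): max(7, 10, 6) = 10
E (Max): max(11, 4, 4) = 11
C (Min): min(10, 11, 13) = 10
G (Max): max(11, 1, 11) = 11
H (Max): max(3, 7, 6) = 7
F (Min): min(11, 7, 1) = 1
J (Max): max(1, 2, 15) = 15
K (Max): max(8, 13, 13) = 13
L (Max): max(15, 13, 15) = 15
I (Min): min(15, 13, 15) = 13
B (Max): max(10, 1, 13) = 13
O (Max): max(15, 3, 7) = 15
N (Min): min(15, 14, 10) = 10
M (Max): max(10, 13, 8) = 13
Root (Min): min(13, 13, 10) = 10

10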